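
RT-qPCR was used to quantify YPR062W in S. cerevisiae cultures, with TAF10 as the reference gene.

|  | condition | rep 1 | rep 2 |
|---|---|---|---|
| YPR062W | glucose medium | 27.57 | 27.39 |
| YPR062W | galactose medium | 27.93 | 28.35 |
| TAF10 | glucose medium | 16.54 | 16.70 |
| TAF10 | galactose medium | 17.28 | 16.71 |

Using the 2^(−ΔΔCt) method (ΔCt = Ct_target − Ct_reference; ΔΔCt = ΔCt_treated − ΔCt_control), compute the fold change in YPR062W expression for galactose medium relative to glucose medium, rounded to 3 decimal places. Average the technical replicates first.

0.821

Mean Ct: YPR062W glucose medium 27.480; YPR062W galactose medium 28.140; TAF10 glucose medium 16.620; TAF10 galactose medium 16.995
ΔCt(glucose medium) = 27.480 − 16.620 = 10.860
ΔCt(galactose medium) = 28.140 − 16.995 = 11.145
ΔΔCt = 11.145 − 10.860 = 0.285
Fold change = 2^(−0.285) = 0.8207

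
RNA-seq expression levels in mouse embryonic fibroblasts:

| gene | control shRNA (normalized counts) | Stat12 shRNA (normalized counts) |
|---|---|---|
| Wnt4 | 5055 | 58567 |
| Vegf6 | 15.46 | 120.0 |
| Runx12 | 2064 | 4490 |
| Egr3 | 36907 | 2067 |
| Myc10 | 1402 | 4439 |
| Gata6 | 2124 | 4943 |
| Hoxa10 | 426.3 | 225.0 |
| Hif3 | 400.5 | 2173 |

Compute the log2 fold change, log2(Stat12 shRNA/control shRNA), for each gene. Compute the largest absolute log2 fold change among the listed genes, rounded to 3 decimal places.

log2(58567/5055) = 3.534  (Wnt4)
log2(120.0/15.46) = 2.956  (Vegf6)
log2(4490/2064) = 1.121  (Runx12)
log2(2067/36907) = -4.158  (Egr3)
log2(4439/1402) = 1.663  (Myc10)
log2(4943/2124) = 1.219  (Gata6)
log2(225.0/426.3) = -0.922  (Hoxa10)
log2(2173/400.5) = 2.440  (Hif3)
The largest magnitude belongs to Egr3.

4.158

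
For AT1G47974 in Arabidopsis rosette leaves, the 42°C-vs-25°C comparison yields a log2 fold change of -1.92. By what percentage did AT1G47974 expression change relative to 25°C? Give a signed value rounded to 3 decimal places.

-73.575%

Fold change = 2^(-1.92) = 0.2643
Percent change = (FC − 1) × 100% = (0.2643 − 1) × 100 = -73.575%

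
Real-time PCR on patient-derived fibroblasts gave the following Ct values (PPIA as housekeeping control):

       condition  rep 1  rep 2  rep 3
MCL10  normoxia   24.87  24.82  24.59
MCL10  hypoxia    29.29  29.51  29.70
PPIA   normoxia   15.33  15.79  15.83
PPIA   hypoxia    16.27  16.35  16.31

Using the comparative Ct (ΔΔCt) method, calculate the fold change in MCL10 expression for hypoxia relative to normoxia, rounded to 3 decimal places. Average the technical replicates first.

Mean Ct: MCL10 normoxia 24.760; MCL10 hypoxia 29.500; PPIA normoxia 15.650; PPIA hypoxia 16.310
ΔCt(normoxia) = 24.760 − 15.650 = 9.110
ΔCt(hypoxia) = 29.500 − 16.310 = 13.190
ΔΔCt = 13.190 − 9.110 = 4.080
Fold change = 2^(−4.080) = 0.0591

0.059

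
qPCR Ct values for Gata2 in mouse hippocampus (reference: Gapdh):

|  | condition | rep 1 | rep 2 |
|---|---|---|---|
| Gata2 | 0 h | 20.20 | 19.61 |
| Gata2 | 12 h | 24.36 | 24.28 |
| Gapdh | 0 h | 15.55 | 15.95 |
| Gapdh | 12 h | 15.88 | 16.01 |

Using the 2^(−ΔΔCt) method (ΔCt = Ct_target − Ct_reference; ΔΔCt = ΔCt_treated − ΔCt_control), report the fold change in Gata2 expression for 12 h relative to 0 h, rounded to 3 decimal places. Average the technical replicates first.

0.054

Mean Ct: Gata2 0 h 19.905; Gata2 12 h 24.320; Gapdh 0 h 15.750; Gapdh 12 h 15.945
ΔCt(0 h) = 19.905 − 15.750 = 4.155
ΔCt(12 h) = 24.320 − 15.945 = 8.375
ΔΔCt = 8.375 − 4.155 = 4.220
Fold change = 2^(−4.220) = 0.0537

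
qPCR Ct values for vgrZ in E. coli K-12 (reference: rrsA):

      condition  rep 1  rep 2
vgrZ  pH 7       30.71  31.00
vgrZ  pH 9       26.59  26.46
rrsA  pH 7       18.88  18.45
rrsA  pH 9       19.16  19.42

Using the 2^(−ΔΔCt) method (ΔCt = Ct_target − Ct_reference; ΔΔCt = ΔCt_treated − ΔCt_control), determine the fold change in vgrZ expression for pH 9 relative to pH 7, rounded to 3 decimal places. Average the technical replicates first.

31.017

Mean Ct: vgrZ pH 7 30.855; vgrZ pH 9 26.525; rrsA pH 7 18.665; rrsA pH 9 19.290
ΔCt(pH 7) = 30.855 − 18.665 = 12.190
ΔCt(pH 9) = 26.525 − 19.290 = 7.235
ΔΔCt = 7.235 − 12.190 = -4.955
Fold change = 2^(−(-4.955)) = 2^4.955 = 31.0173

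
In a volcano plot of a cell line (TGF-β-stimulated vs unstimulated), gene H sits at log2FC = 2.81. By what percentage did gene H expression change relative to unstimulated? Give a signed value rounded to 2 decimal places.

601.28%

Fold change = 2^(2.81) = 7.0128
Percent change = (FC − 1) × 100% = (7.0128 − 1) × 100 = 601.28%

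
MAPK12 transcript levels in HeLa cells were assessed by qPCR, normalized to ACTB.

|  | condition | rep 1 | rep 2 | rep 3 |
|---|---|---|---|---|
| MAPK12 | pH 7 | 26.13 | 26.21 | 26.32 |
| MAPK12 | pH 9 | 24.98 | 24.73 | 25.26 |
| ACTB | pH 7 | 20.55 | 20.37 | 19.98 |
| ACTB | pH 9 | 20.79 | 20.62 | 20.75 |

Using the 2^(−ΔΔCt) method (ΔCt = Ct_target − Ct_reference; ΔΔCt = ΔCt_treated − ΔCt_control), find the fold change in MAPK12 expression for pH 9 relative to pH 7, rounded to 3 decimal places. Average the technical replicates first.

Mean Ct: MAPK12 pH 7 26.220; MAPK12 pH 9 24.990; ACTB pH 7 20.300; ACTB pH 9 20.720
ΔCt(pH 7) = 26.220 − 20.300 = 5.920
ΔCt(pH 9) = 24.990 − 20.720 = 4.270
ΔΔCt = 4.270 − 5.920 = -1.650
Fold change = 2^(−(-1.650)) = 2^1.650 = 3.1383

3.138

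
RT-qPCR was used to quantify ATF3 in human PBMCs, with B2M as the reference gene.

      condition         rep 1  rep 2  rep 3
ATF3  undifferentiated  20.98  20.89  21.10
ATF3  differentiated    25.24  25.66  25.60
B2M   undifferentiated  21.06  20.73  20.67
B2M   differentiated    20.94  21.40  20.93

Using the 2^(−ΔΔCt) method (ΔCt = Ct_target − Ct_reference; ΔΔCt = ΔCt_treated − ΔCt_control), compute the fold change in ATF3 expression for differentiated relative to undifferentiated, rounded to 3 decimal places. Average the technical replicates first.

0.053

Mean Ct: ATF3 undifferentiated 20.990; ATF3 differentiated 25.500; B2M undifferentiated 20.820; B2M differentiated 21.090
ΔCt(undifferentiated) = 20.990 − 20.820 = 0.170
ΔCt(differentiated) = 25.500 − 21.090 = 4.410
ΔΔCt = 4.410 − 0.170 = 4.240
Fold change = 2^(−4.240) = 0.0529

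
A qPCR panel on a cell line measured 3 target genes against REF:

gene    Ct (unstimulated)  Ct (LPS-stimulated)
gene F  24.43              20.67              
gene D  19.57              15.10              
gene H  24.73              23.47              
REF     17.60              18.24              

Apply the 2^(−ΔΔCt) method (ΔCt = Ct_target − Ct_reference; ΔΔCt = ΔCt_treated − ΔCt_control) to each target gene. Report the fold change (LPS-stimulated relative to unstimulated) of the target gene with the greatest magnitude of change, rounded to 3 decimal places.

34.535

gene F: ΔΔCt = (20.67−18.24) − (24.43−17.60) = 2.43 − 6.83 = -4.40; fold change = 2^4.40 = 21.112
gene D: ΔΔCt = (15.10−18.24) − (19.57−17.60) = -3.14 − 1.97 = -5.11; fold change = 2^5.11 = 34.535
gene H: ΔΔCt = (23.47−18.24) − (24.73−17.60) = 5.23 − 7.13 = -1.90; fold change = 2^1.90 = 3.732
gene D has the largest |ΔΔCt| = 5.11.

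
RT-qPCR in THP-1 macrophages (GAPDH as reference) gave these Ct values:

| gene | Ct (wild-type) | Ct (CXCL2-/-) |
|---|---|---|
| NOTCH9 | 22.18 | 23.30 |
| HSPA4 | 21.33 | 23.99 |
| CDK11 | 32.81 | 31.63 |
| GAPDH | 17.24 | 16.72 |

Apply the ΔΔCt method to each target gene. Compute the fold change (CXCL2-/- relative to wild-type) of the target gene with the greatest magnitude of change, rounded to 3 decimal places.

0.110

NOTCH9: ΔΔCt = (23.30−16.72) − (22.18−17.24) = 6.58 − 4.94 = 1.64; fold change = 2^-1.64 = 0.321
HSPA4: ΔΔCt = (23.99−16.72) − (21.33−17.24) = 7.27 − 4.09 = 3.18; fold change = 2^-3.18 = 0.110
CDK11: ΔΔCt = (31.63−16.72) − (32.81−17.24) = 14.91 − 15.57 = -0.66; fold change = 2^0.66 = 1.580
HSPA4 has the largest |ΔΔCt| = 3.18.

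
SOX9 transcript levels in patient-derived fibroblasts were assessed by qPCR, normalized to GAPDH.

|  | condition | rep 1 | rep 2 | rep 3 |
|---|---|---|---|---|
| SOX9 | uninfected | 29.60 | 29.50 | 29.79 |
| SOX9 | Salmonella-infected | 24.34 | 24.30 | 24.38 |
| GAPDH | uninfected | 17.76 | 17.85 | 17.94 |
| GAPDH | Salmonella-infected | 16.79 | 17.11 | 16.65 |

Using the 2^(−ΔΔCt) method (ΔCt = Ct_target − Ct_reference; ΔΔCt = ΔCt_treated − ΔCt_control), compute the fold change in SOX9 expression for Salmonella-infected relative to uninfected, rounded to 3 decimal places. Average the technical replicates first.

Mean Ct: SOX9 uninfected 29.630; SOX9 Salmonella-infected 24.340; GAPDH uninfected 17.850; GAPDH Salmonella-infected 16.850
ΔCt(uninfected) = 29.630 − 17.850 = 11.780
ΔCt(Salmonella-infected) = 24.340 − 16.850 = 7.490
ΔΔCt = 7.490 − 11.780 = -4.290
Fold change = 2^(−(-4.290)) = 2^4.290 = 19.5622

19.562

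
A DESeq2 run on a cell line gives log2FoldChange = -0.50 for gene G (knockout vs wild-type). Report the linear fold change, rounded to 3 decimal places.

Fold change = 2^(-0.50) = 0.7071

0.707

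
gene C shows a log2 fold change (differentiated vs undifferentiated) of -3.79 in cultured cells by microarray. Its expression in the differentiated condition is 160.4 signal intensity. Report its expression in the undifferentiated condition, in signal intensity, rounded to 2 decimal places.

Fold change = 2^(-3.79) = 0.0723
undifferentiated expression = 160.4 / 0.0723 = 2218.75

2218.75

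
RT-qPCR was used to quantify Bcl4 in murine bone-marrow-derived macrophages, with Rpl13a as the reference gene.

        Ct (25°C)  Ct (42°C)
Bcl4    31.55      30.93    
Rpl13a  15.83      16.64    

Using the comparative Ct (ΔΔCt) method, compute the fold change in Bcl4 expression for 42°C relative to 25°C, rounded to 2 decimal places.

ΔCt(25°C) = 31.550 − 15.830 = 15.720
ΔCt(42°C) = 30.930 − 16.640 = 14.290
ΔΔCt = 14.290 − 15.720 = -1.430
Fold change = 2^(−(-1.430)) = 2^1.430 = 2.694

2.69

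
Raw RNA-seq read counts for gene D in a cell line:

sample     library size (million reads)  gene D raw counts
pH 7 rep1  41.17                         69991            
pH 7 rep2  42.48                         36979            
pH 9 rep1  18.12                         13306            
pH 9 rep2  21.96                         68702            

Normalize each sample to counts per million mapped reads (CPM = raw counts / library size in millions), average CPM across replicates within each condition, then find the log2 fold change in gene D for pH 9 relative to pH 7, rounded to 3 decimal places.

CPM(pH 7 rep1) = 69991 / 41.17 = 1700.0486
CPM(pH 7 rep2) = 36979 / 42.48 = 870.5038
CPM(pH 9 rep1) = 13306 / 18.12 = 734.3267
CPM(pH 9 rep2) = 68702 / 21.96 = 3128.5064
mean CPM(pH 7) = 1285.2762; mean CPM(pH 9) = 1931.4165
Fold change = 1931.4165 / 1285.2762 = 1.50272
log2(1.50272) = 0.5876

0.588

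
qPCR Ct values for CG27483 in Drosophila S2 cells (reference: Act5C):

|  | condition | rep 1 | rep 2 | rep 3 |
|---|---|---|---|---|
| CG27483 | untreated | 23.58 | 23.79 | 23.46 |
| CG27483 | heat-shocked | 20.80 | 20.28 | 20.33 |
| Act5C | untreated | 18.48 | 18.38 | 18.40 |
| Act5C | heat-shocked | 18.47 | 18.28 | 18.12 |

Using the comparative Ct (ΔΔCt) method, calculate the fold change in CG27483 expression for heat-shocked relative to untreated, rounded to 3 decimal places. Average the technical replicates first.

Mean Ct: CG27483 untreated 23.610; CG27483 heat-shocked 20.470; Act5C untreated 18.420; Act5C heat-shocked 18.290
ΔCt(untreated) = 23.610 − 18.420 = 5.190
ΔCt(heat-shocked) = 20.470 − 18.290 = 2.180
ΔΔCt = 2.180 − 5.190 = -3.010
Fold change = 2^(−(-3.010)) = 2^3.010 = 8.0556

8.056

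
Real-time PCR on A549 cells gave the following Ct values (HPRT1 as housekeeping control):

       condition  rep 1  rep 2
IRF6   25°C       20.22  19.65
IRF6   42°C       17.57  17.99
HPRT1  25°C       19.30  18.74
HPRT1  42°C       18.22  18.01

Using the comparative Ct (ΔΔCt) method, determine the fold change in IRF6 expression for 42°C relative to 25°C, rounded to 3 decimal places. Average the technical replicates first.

2.378

Mean Ct: IRF6 25°C 19.935; IRF6 42°C 17.780; HPRT1 25°C 19.020; HPRT1 42°C 18.115
ΔCt(25°C) = 19.935 − 19.020 = 0.915
ΔCt(42°C) = 17.780 − 18.115 = -0.335
ΔΔCt = -0.335 − 0.915 = -1.250
Fold change = 2^(−(-1.250)) = 2^1.250 = 2.3784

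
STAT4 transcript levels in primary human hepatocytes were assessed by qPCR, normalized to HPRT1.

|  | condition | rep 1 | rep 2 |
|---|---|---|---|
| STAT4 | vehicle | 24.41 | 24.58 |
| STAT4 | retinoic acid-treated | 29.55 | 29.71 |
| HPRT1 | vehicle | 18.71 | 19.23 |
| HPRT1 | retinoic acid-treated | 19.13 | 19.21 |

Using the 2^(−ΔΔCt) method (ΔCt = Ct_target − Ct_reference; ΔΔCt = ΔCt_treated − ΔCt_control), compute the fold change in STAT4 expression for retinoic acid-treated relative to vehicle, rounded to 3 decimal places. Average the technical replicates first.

0.033

Mean Ct: STAT4 vehicle 24.495; STAT4 retinoic acid-treated 29.630; HPRT1 vehicle 18.970; HPRT1 retinoic acid-treated 19.170
ΔCt(vehicle) = 24.495 − 18.970 = 5.525
ΔCt(retinoic acid-treated) = 29.630 − 19.170 = 10.460
ΔΔCt = 10.460 − 5.525 = 4.935
Fold change = 2^(−4.935) = 0.0327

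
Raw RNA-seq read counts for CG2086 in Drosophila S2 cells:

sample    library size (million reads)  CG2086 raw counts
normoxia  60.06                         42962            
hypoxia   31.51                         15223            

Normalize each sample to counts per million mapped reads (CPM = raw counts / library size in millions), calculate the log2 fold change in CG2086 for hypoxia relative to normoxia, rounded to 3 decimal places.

-0.566

CPM(normoxia) = 42962 / 60.06 = 715.3180
CPM(hypoxia) = 15223 / 31.51 = 483.1165
Fold change = 483.1165 / 715.3180 = 0.67539
log2(0.67539) = -0.5662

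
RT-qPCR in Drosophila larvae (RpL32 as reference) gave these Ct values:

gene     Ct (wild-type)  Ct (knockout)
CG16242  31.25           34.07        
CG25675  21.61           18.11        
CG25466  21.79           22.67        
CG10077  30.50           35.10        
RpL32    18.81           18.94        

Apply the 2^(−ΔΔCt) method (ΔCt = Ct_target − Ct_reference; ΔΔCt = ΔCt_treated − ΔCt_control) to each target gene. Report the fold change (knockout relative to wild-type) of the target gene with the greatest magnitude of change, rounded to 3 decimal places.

0.045

CG16242: ΔΔCt = (34.07−18.94) − (31.25−18.81) = 15.13 − 12.44 = 2.69; fold change = 2^-2.69 = 0.155
CG25675: ΔΔCt = (18.11−18.94) − (21.61−18.81) = -0.83 − 2.80 = -3.63; fold change = 2^3.63 = 12.381
CG25466: ΔΔCt = (22.67−18.94) − (21.79−18.81) = 3.73 − 2.98 = 0.75; fold change = 2^-0.75 = 0.595
CG10077: ΔΔCt = (35.10−18.94) − (30.50−18.81) = 16.16 − 11.69 = 4.47; fold change = 2^-4.47 = 0.045
CG10077 has the largest |ΔΔCt| = 4.47.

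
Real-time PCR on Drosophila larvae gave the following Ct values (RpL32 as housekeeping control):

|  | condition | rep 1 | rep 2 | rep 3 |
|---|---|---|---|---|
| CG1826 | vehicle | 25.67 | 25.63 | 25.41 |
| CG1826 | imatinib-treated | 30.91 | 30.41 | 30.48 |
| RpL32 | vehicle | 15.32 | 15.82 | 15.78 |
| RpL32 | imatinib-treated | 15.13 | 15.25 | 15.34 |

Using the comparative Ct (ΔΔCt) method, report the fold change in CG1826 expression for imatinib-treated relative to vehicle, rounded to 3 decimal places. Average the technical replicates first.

0.023

Mean Ct: CG1826 vehicle 25.570; CG1826 imatinib-treated 30.600; RpL32 vehicle 15.640; RpL32 imatinib-treated 15.240
ΔCt(vehicle) = 25.570 − 15.640 = 9.930
ΔCt(imatinib-treated) = 30.600 − 15.240 = 15.360
ΔΔCt = 15.360 − 9.930 = 5.430
Fold change = 2^(−5.430) = 0.0232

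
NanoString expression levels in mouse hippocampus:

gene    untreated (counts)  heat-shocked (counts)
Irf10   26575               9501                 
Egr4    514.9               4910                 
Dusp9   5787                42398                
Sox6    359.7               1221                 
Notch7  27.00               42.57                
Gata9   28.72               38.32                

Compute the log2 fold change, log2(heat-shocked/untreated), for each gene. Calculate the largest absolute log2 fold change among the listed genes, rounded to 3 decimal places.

3.253

log2(9501/26575) = -1.484  (Irf10)
log2(4910/514.9) = 3.253  (Egr4)
log2(42398/5787) = 2.873  (Dusp9)
log2(1221/359.7) = 1.763  (Sox6)
log2(42.57/27.00) = 0.657  (Notch7)
log2(38.32/28.72) = 0.416  (Gata9)
The largest magnitude belongs to Egr4.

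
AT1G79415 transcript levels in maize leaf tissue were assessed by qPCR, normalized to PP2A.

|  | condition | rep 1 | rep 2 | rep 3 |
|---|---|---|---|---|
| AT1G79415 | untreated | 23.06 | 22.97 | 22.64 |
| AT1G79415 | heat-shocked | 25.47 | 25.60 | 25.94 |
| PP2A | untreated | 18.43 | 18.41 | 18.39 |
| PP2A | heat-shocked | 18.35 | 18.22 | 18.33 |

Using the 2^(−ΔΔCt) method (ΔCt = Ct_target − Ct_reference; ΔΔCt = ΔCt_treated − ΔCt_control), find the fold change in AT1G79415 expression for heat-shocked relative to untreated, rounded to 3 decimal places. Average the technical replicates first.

Mean Ct: AT1G79415 untreated 22.890; AT1G79415 heat-shocked 25.670; PP2A untreated 18.410; PP2A heat-shocked 18.300
ΔCt(untreated) = 22.890 − 18.410 = 4.480
ΔCt(heat-shocked) = 25.670 − 18.300 = 7.370
ΔΔCt = 7.370 − 4.480 = 2.890
Fold change = 2^(−2.890) = 0.1349

0.135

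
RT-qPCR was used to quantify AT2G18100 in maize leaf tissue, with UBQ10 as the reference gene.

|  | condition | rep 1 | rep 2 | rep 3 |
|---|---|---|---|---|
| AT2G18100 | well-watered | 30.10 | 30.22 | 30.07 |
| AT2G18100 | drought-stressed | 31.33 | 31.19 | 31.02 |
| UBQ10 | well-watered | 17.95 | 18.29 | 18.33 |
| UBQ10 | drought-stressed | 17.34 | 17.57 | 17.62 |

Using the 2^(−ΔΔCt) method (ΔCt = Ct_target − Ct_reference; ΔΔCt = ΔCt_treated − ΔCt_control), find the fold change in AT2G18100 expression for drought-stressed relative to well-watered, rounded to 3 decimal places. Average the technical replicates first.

0.301

Mean Ct: AT2G18100 well-watered 30.130; AT2G18100 drought-stressed 31.180; UBQ10 well-watered 18.190; UBQ10 drought-stressed 17.510
ΔCt(well-watered) = 30.130 − 18.190 = 11.940
ΔCt(drought-stressed) = 31.180 − 17.510 = 13.670
ΔΔCt = 13.670 − 11.940 = 1.730
Fold change = 2^(−1.730) = 0.3015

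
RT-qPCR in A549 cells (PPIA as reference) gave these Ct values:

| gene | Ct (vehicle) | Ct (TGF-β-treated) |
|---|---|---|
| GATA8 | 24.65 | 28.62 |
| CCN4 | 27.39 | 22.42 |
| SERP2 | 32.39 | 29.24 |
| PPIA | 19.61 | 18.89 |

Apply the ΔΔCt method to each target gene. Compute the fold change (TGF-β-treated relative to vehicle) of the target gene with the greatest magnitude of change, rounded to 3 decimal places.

0.039

GATA8: ΔΔCt = (28.62−18.89) − (24.65−19.61) = 9.73 − 5.04 = 4.69; fold change = 2^-4.69 = 0.039
CCN4: ΔΔCt = (22.42−18.89) − (27.39−19.61) = 3.53 − 7.78 = -4.25; fold change = 2^4.25 = 19.027
SERP2: ΔΔCt = (29.24−18.89) − (32.39−19.61) = 10.35 − 12.78 = -2.43; fold change = 2^2.43 = 5.389
GATA8 has the largest |ΔΔCt| = 4.69.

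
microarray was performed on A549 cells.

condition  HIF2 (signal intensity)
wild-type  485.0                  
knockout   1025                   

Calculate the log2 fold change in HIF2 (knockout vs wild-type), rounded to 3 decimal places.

1.080

Fold change = 1025 / 485.0 = 2.1134
log2(2.1134) = 1.0796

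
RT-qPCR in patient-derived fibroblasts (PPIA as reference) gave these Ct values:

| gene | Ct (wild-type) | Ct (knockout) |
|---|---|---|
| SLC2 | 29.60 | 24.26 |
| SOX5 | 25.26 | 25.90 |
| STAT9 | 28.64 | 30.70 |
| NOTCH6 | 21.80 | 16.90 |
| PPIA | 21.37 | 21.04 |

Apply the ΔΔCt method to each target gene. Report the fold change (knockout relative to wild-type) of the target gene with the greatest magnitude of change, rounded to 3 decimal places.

SLC2: ΔΔCt = (24.26−21.04) − (29.60−21.37) = 3.22 − 8.23 = -5.01; fold change = 2^5.01 = 32.223
SOX5: ΔΔCt = (25.90−21.04) − (25.26−21.37) = 4.86 − 3.89 = 0.97; fold change = 2^-0.97 = 0.511
STAT9: ΔΔCt = (30.70−21.04) − (28.64−21.37) = 9.66 − 7.27 = 2.39; fold change = 2^-2.39 = 0.191
NOTCH6: ΔΔCt = (16.90−21.04) − (21.80−21.37) = -4.14 − 0.43 = -4.57; fold change = 2^4.57 = 23.752
SLC2 has the largest |ΔΔCt| = 5.01.

32.223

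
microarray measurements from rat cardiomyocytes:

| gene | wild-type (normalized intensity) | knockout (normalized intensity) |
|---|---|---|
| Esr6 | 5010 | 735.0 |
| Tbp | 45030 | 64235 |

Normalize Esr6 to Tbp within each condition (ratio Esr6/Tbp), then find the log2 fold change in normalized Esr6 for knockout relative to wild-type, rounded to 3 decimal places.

-3.281

Esr6/Tbp (wild-type) = 5010 / 45030 = 0.11126
Esr6/Tbp (knockout) = 735.0 / 64235 = 0.011442
Fold change = 0.011442 / 0.11126 = 0.1028
log2(0.1028) = -3.2815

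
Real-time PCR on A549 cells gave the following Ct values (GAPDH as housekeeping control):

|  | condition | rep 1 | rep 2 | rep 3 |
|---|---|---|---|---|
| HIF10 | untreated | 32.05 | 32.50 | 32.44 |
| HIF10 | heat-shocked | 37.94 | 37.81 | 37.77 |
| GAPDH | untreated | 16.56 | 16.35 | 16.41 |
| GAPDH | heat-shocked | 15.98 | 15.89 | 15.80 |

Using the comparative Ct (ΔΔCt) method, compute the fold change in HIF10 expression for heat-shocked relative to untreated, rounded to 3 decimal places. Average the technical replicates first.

Mean Ct: HIF10 untreated 32.330; HIF10 heat-shocked 37.840; GAPDH untreated 16.440; GAPDH heat-shocked 15.890
ΔCt(untreated) = 32.330 − 16.440 = 15.890
ΔCt(heat-shocked) = 37.840 − 15.890 = 21.950
ΔΔCt = 21.950 − 15.890 = 6.060
Fold change = 2^(−6.060) = 0.0150

0.015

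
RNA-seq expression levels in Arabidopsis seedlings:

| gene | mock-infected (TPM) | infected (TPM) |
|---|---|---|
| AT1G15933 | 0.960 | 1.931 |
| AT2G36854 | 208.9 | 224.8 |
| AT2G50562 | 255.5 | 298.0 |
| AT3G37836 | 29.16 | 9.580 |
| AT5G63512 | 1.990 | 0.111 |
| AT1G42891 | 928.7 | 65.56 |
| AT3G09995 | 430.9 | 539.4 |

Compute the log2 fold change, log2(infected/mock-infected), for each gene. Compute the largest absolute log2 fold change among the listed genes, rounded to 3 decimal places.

log2(1.931/0.960) = 1.008  (AT1G15933)
log2(224.8/208.9) = 0.106  (AT2G36854)
log2(298.0/255.5) = 0.222  (AT2G50562)
log2(9.580/29.16) = -1.606  (AT3G37836)
log2(0.111/1.990) = -4.164  (AT5G63512)
log2(65.56/928.7) = -3.824  (AT1G42891)
log2(539.4/430.9) = 0.324  (AT3G09995)
The largest magnitude belongs to AT5G63512.

4.164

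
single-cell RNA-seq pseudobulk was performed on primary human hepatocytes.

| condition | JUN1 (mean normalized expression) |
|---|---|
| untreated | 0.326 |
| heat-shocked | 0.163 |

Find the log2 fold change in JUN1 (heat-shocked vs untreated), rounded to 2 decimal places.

Fold change = 0.163 / 0.326 = 0.5000
log2(0.5000) = -1.000

-1.00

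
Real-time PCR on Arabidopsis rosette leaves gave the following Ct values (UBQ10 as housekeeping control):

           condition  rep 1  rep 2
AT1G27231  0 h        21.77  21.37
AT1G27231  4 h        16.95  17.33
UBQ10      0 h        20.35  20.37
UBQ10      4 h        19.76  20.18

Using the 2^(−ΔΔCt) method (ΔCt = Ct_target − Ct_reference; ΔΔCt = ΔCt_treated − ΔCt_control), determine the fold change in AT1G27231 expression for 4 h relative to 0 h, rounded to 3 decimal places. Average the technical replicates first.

16.450

Mean Ct: AT1G27231 0 h 21.570; AT1G27231 4 h 17.140; UBQ10 0 h 20.360; UBQ10 4 h 19.970
ΔCt(0 h) = 21.570 − 20.360 = 1.210
ΔCt(4 h) = 17.140 − 19.970 = -2.830
ΔΔCt = -2.830 − 1.210 = -4.040
Fold change = 2^(−(-4.040)) = 2^4.040 = 16.4498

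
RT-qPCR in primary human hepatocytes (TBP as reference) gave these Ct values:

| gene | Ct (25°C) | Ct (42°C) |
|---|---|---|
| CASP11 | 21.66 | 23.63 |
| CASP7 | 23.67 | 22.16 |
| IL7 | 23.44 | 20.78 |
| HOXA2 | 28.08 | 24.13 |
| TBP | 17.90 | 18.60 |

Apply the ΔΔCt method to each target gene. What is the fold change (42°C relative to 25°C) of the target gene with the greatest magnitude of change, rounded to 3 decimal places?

25.107

CASP11: ΔΔCt = (23.63−18.60) − (21.66−17.90) = 5.03 − 3.76 = 1.27; fold change = 2^-1.27 = 0.415
CASP7: ΔΔCt = (22.16−18.60) − (23.67−17.90) = 3.56 − 5.77 = -2.21; fold change = 2^2.21 = 4.627
IL7: ΔΔCt = (20.78−18.60) − (23.44−17.90) = 2.18 − 5.54 = -3.36; fold change = 2^3.36 = 10.267
HOXA2: ΔΔCt = (24.13−18.60) − (28.08−17.90) = 5.53 − 10.18 = -4.65; fold change = 2^4.65 = 25.107
HOXA2 has the largest |ΔΔCt| = 4.65.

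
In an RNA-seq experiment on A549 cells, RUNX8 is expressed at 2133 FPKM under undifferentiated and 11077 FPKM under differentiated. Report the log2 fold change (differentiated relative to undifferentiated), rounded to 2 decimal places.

2.38

Fold change = 11077 / 2133 = 5.1932
log2(5.1932) = 2.377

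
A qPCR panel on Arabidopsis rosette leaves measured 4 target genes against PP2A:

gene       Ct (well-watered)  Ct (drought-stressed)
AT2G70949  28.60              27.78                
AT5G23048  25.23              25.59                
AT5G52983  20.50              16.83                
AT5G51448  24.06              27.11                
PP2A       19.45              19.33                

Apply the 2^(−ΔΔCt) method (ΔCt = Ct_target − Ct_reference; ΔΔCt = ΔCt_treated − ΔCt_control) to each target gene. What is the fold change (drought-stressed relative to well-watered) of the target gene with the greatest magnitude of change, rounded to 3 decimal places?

AT2G70949: ΔΔCt = (27.78−19.33) − (28.60−19.45) = 8.45 − 9.15 = -0.70; fold change = 2^0.70 = 1.625
AT5G23048: ΔΔCt = (25.59−19.33) − (25.23−19.45) = 6.26 − 5.78 = 0.48; fold change = 2^-0.48 = 0.717
AT5G52983: ΔΔCt = (16.83−19.33) − (20.50−19.45) = -2.50 − 1.05 = -3.55; fold change = 2^3.55 = 11.713
AT5G51448: ΔΔCt = (27.11−19.33) − (24.06−19.45) = 7.78 − 4.61 = 3.17; fold change = 2^-3.17 = 0.111
AT5G52983 has the largest |ΔΔCt| = 3.55.

11.713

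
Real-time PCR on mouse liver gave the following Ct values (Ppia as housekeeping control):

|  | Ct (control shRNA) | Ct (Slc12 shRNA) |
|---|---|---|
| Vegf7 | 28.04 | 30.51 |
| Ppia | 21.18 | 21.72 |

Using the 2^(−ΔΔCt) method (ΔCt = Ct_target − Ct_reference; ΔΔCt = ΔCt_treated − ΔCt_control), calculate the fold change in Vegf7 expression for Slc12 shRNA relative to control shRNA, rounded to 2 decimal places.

0.26

ΔCt(control shRNA) = 28.040 − 21.180 = 6.860
ΔCt(Slc12 shRNA) = 30.510 − 21.720 = 8.790
ΔΔCt = 8.790 − 6.860 = 1.930
Fold change = 2^(−1.930) = 0.262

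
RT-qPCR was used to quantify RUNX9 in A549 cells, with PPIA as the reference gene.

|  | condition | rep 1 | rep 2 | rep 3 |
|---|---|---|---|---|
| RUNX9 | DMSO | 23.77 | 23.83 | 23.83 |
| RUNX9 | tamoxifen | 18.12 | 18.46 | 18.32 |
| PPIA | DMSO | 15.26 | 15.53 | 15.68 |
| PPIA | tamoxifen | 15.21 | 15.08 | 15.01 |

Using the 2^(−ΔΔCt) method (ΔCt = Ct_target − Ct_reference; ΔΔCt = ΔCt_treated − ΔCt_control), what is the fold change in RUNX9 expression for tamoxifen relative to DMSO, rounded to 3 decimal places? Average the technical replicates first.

Mean Ct: RUNX9 DMSO 23.810; RUNX9 tamoxifen 18.300; PPIA DMSO 15.490; PPIA tamoxifen 15.100
ΔCt(DMSO) = 23.810 − 15.490 = 8.320
ΔCt(tamoxifen) = 18.300 − 15.100 = 3.200
ΔΔCt = 3.200 − 8.320 = -5.120
Fold change = 2^(−(-5.120)) = 2^5.120 = 34.7755

34.776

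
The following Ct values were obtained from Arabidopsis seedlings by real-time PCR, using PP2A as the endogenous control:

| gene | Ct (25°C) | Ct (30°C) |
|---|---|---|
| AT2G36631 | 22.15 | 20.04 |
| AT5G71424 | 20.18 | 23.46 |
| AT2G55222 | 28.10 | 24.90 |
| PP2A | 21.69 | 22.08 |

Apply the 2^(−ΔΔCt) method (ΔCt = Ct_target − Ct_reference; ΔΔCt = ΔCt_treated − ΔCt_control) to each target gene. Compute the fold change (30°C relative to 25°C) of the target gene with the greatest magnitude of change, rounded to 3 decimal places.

12.042

AT2G36631: ΔΔCt = (20.04−22.08) − (22.15−21.69) = -2.04 − 0.46 = -2.50; fold change = 2^2.50 = 5.657
AT5G71424: ΔΔCt = (23.46−22.08) − (20.18−21.69) = 1.38 − (-1.51) = 2.89; fold change = 2^-2.89 = 0.135
AT2G55222: ΔΔCt = (24.90−22.08) − (28.10−21.69) = 2.82 − 6.41 = -3.59; fold change = 2^3.59 = 12.042
AT2G55222 has the largest |ΔΔCt| = 3.59.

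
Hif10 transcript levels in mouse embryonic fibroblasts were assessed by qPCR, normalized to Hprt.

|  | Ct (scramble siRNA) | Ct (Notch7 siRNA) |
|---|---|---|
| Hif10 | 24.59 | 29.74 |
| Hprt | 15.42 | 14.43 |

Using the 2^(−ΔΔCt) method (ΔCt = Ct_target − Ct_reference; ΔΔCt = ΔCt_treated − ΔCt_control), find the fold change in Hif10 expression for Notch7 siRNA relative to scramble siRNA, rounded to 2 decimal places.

ΔCt(scramble siRNA) = 24.590 − 15.420 = 9.170
ΔCt(Notch7 siRNA) = 29.740 − 14.430 = 15.310
ΔΔCt = 15.310 − 9.170 = 6.140
Fold change = 2^(−6.140) = 0.014

0.01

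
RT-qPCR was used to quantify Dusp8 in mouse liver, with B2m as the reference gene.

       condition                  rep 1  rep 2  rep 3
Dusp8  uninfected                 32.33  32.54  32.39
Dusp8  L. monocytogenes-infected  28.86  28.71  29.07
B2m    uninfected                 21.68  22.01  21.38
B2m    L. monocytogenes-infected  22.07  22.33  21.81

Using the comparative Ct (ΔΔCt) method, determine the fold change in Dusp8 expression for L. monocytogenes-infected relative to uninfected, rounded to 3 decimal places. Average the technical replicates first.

Mean Ct: Dusp8 uninfected 32.420; Dusp8 L. monocytogenes-infected 28.880; B2m uninfected 21.690; B2m L. monocytogenes-infected 22.070
ΔCt(uninfected) = 32.420 − 21.690 = 10.730
ΔCt(L. monocytogenes-infected) = 28.880 − 22.070 = 6.810
ΔΔCt = 6.810 − 10.730 = -3.920
Fold change = 2^(−(-3.920)) = 2^3.920 = 15.1369

15.137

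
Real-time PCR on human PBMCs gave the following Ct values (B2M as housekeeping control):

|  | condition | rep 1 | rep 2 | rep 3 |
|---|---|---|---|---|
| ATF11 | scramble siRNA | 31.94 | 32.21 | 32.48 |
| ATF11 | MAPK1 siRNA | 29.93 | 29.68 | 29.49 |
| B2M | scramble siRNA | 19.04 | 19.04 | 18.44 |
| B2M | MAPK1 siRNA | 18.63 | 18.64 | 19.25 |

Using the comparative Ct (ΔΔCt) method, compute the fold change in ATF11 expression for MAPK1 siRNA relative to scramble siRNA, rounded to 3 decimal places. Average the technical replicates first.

5.696

Mean Ct: ATF11 scramble siRNA 32.210; ATF11 MAPK1 siRNA 29.700; B2M scramble siRNA 18.840; B2M MAPK1 siRNA 18.840
ΔCt(scramble siRNA) = 32.210 − 18.840 = 13.370
ΔCt(MAPK1 siRNA) = 29.700 − 18.840 = 10.860
ΔΔCt = 10.860 − 13.370 = -2.510
Fold change = 2^(−(-2.510)) = 2^2.510 = 5.6962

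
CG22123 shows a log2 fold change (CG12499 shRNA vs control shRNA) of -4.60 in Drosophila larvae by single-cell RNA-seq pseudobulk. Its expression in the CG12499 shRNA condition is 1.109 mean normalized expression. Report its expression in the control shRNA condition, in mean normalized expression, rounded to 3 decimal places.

Fold change = 2^(-4.60) = 0.0412
control shRNA expression = 1.109 / 0.0412 = 26.895

26.895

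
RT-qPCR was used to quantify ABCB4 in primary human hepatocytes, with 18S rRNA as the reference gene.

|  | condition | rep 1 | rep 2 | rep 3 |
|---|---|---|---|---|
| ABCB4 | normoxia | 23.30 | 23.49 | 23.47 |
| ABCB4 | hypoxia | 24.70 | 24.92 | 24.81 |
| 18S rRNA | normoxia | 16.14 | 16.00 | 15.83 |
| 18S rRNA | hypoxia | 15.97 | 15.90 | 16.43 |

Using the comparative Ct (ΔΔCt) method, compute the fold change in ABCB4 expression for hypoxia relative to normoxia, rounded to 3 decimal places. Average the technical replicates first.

Mean Ct: ABCB4 normoxia 23.420; ABCB4 hypoxia 24.810; 18S rRNA normoxia 15.990; 18S rRNA hypoxia 16.100
ΔCt(normoxia) = 23.420 − 15.990 = 7.430
ΔCt(hypoxia) = 24.810 − 16.100 = 8.710
ΔΔCt = 8.710 − 7.430 = 1.280
Fold change = 2^(−1.280) = 0.4118

0.412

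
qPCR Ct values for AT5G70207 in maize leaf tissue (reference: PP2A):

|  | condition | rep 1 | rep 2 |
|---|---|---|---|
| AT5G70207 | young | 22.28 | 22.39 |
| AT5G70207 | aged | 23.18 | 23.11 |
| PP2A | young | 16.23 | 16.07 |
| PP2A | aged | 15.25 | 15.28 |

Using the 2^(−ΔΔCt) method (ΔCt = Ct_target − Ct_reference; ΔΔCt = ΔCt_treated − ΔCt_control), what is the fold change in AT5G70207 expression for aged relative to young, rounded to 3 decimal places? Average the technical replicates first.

0.309

Mean Ct: AT5G70207 young 22.335; AT5G70207 aged 23.145; PP2A young 16.150; PP2A aged 15.265
ΔCt(young) = 22.335 − 16.150 = 6.185
ΔCt(aged) = 23.145 − 15.265 = 7.880
ΔΔCt = 7.880 − 6.185 = 1.695
Fold change = 2^(−1.695) = 0.3089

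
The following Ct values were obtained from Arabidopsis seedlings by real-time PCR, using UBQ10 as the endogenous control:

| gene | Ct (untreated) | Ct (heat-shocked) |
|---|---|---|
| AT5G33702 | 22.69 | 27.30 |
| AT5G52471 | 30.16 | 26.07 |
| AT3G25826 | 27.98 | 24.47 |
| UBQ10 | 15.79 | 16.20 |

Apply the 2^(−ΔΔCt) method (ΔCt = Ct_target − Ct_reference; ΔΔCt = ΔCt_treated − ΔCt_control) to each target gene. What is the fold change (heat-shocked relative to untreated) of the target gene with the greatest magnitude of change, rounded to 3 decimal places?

AT5G33702: ΔΔCt = (27.30−16.20) − (22.69−15.79) = 11.10 − 6.90 = 4.20; fold change = 2^-4.20 = 0.054
AT5G52471: ΔΔCt = (26.07−16.20) − (30.16−15.79) = 9.87 − 14.37 = -4.50; fold change = 2^4.50 = 22.627
AT3G25826: ΔΔCt = (24.47−16.20) − (27.98−15.79) = 8.27 − 12.19 = -3.92; fold change = 2^3.92 = 15.137
AT5G52471 has the largest |ΔΔCt| = 4.50.

22.627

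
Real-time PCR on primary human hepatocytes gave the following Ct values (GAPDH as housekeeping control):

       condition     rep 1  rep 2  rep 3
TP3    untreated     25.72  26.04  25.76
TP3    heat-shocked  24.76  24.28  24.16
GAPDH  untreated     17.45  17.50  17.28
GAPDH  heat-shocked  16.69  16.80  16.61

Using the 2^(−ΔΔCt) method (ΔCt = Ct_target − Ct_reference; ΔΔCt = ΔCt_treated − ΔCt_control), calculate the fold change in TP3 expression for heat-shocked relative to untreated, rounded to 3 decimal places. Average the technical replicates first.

Mean Ct: TP3 untreated 25.840; TP3 heat-shocked 24.400; GAPDH untreated 17.410; GAPDH heat-shocked 16.700
ΔCt(untreated) = 25.840 − 17.410 = 8.430
ΔCt(heat-shocked) = 24.400 − 16.700 = 7.700
ΔΔCt = 7.700 − 8.430 = -0.730
Fold change = 2^(−(-0.730)) = 2^0.730 = 1.6586

1.659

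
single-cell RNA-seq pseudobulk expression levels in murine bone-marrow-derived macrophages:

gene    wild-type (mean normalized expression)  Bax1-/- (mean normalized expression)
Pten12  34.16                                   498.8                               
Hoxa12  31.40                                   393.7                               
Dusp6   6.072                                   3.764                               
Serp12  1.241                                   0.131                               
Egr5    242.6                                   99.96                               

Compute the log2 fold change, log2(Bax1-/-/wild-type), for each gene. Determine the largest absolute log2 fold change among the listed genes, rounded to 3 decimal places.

log2(498.8/34.16) = 3.868  (Pten12)
log2(393.7/31.40) = 3.648  (Hoxa12)
log2(3.764/6.072) = -0.690  (Dusp6)
log2(0.131/1.241) = -3.244  (Serp12)
log2(99.96/242.6) = -1.279  (Egr5)
The largest magnitude belongs to Pten12.

3.868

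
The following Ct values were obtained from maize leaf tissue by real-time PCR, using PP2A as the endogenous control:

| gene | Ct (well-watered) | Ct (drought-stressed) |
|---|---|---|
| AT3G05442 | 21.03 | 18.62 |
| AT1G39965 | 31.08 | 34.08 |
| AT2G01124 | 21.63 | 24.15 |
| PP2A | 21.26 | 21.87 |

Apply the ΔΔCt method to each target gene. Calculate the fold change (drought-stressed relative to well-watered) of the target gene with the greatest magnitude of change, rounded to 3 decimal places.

8.112

AT3G05442: ΔΔCt = (18.62−21.87) − (21.03−21.26) = -3.25 − (-0.23) = -3.02; fold change = 2^3.02 = 8.112
AT1G39965: ΔΔCt = (34.08−21.87) − (31.08−21.26) = 12.21 − 9.82 = 2.39; fold change = 2^-2.39 = 0.191
AT2G01124: ΔΔCt = (24.15−21.87) − (21.63−21.26) = 2.28 − 0.37 = 1.91; fold change = 2^-1.91 = 0.266
AT3G05442 has the largest |ΔΔCt| = 3.02.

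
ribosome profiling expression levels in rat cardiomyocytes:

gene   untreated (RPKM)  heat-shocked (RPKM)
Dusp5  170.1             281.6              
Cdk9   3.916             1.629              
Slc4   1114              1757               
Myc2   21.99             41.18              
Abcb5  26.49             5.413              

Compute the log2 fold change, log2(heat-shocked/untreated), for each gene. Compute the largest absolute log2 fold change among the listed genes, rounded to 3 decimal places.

log2(281.6/170.1) = 0.727  (Dusp5)
log2(1.629/3.916) = -1.265  (Cdk9)
log2(1757/1114) = 0.657  (Slc4)
log2(41.18/21.99) = 0.905  (Myc2)
log2(5.413/26.49) = -2.291  (Abcb5)
The largest magnitude belongs to Abcb5.

2.291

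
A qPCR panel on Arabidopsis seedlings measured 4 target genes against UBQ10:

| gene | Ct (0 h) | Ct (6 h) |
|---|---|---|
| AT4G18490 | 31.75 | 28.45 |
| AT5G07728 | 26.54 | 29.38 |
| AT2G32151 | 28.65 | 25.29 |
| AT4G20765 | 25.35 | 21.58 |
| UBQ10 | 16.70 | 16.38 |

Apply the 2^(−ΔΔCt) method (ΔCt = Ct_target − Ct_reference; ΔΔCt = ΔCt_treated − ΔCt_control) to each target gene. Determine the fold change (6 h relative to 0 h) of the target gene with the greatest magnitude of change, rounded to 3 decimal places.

AT4G18490: ΔΔCt = (28.45−16.38) − (31.75−16.70) = 12.07 − 15.05 = -2.98; fold change = 2^2.98 = 7.890
AT5G07728: ΔΔCt = (29.38−16.38) − (26.54−16.70) = 13.00 − 9.84 = 3.16; fold change = 2^-3.16 = 0.112
AT2G32151: ΔΔCt = (25.29−16.38) − (28.65−16.70) = 8.91 − 11.95 = -3.04; fold change = 2^3.04 = 8.225
AT4G20765: ΔΔCt = (21.58−16.38) − (25.35−16.70) = 5.20 − 8.65 = -3.45; fold change = 2^3.45 = 10.928
AT4G20765 has the largest |ΔΔCt| = 3.45.

10.928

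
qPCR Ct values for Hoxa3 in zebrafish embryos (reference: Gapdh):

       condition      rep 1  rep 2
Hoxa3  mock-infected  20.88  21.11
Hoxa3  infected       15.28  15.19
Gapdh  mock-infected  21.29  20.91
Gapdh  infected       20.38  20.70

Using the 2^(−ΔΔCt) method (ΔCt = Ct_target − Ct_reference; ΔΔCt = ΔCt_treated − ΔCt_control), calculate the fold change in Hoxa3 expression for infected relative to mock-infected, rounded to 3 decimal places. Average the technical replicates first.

36.758

Mean Ct: Hoxa3 mock-infected 20.995; Hoxa3 infected 15.235; Gapdh mock-infected 21.100; Gapdh infected 20.540
ΔCt(mock-infected) = 20.995 − 21.100 = -0.105
ΔCt(infected) = 15.235 − 20.540 = -5.305
ΔΔCt = -5.305 − (-0.105) = -5.200
Fold change = 2^(−(-5.200)) = 2^5.200 = 36.7583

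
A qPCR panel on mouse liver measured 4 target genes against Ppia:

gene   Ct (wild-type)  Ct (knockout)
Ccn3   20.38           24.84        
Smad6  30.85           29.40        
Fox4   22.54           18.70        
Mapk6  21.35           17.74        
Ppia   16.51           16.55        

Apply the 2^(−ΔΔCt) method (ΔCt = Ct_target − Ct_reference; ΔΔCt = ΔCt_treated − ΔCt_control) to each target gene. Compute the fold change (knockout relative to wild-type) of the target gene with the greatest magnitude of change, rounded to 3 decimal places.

0.047

Ccn3: ΔΔCt = (24.84−16.55) − (20.38−16.51) = 8.29 − 3.87 = 4.42; fold change = 2^-4.42 = 0.047
Smad6: ΔΔCt = (29.40−16.55) − (30.85−16.51) = 12.85 − 14.34 = -1.49; fold change = 2^1.49 = 2.809
Fox4: ΔΔCt = (18.70−16.55) − (22.54−16.51) = 2.15 − 6.03 = -3.88; fold change = 2^3.88 = 14.723
Mapk6: ΔΔCt = (17.74−16.55) − (21.35−16.51) = 1.19 − 4.84 = -3.65; fold change = 2^3.65 = 12.553
Ccn3 has the largest |ΔΔCt| = 4.42.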